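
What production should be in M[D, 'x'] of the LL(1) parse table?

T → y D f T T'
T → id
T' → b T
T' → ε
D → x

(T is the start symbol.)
To find M[D, 'x'], we find productions for D where 'x' is in the predict set (PREDICT(N → α) = (FIRST(α) \ {ε}) ∪ (FOLLOW(N) if α ⇒* ε)).

D → x: PREDICT = { 'x' }
  'x' is in predict set, so this production goes in M[D, 'x']

M[D, 'x'] = D → x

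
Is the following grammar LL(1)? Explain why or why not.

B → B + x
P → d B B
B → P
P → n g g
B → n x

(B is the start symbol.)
Relevant sets:
  FIRST(B) = { 'd', 'n' }
  FIRST(P) = { 'd', 'n' }

For B:
  PREDICT(B → B '+' x) = { 'd', 'n' }
  PREDICT(B → P) = { 'd', 'n' }
  PREDICT(B → n x) = { 'n' }
For P:
  PREDICT(P → d B B) = { 'd' }
  PREDICT(P → n g g) = { 'n' }

Conflict found: Predict set conflict for B: { 'd', 'n' }
The grammar is NOT LL(1).

Answer: No. Predict set conflict for B: { 'd', 'n' }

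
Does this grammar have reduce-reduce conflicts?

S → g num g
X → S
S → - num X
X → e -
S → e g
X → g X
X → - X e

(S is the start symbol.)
No reduce-reduce conflicts

A reduce-reduce conflict occurs when an LR(0) state has two complete items [A → α .] and [B → β .] — both call for a reduction, and with no lookahead the parser cannot choose between them.

Augment with S' → S and build the canonical LR(0) collection (I0 = CLOSURE({[S' → . S]}), then GOTO on every symbol after a dot until no new states appear). It has 18 states:
  I0: { [S → . - num X], [S → . e g], [S → . g num g], [S' → . S] }  — shift
  I1: { [S → - . num X] }  — shift
  I2: { [S' → S .] }  — accept
  I3: { [S → e . g] }  — shift
  I4: { [S → g . num g] }  — shift
  I5: { [S → g num . g] }  — shift
  I6: { [S → g num g .] }  — reduce
  I7: { [S → e g .] }  — reduce
  I8: { [S → - num . X], [S → . - num X], [S → . e g], [S → . g num g], [X → . - X e], [X → . S], [X → . e -], [X → . g X] }  — shift
  I9: { [S → - . num X], [S → . - num X], [S → . e g], [S → . g num g], [X → - . X e], [X → . - X e], [X → . S], [X → . e -], [X → . g X] }  — shift
  I10: { [X → S .] }  — reduce
  I11: { [S → - num X .] }  — reduce
  I12: { [S → e . g], [X → e . -] }  — shift
  I13: { [S → . - num X], [S → . e g], [S → . g num g], [S → g . num g], [X → . - X e], [X → . S], [X → . e -], [X → . g X], [X → g . X] }  — shift
  I14: { [X → g X .] }  — reduce
  I15: { [X → e - .] }  — reduce
  I16: { [X → - X . e] }  — shift
  I17: { [X → - X e .] }  — reduce

No state contains more than one complete item.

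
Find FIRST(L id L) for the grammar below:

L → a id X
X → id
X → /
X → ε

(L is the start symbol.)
FIRST sets of the non-terminals involved (from the grammar, by fixed-point iteration):
  FIRST(L) = { 'a' }

To compute FIRST(L id L), process the symbols left to right:
Symbol L is a non-terminal. Add FIRST(L) \ {ε} = { 'a' }
L is not nullable (ε ∉ FIRST(L)), so stop here.
FIRST(L id L) = { 'a' }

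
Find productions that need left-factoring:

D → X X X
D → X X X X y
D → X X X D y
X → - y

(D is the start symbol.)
Left-factoring is needed when two productions for the same non-terminal
share a common prefix on the right-hand side.

Productions for D:
  D → X X X
  D → X X X X y
  D → X X X D y

Found common prefix 'X X X' in productions for D

Answer: Yes, D has productions with common prefix 'X X X'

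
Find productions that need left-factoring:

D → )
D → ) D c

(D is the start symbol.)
Left-factoring is needed when two productions for the same non-terminal
share a common prefix on the right-hand side.

Productions for D:
  D → )
  D → ) D c

Found common prefix ')' in productions for D

Answer: Yes, D has productions with common prefix ')'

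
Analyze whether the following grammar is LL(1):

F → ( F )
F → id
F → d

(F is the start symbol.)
A grammar is LL(1) if for each non-terminal N with multiple productions, the predict sets of those productions are pairwise disjoint, where PREDICT(N → α) = (FIRST(α) \ {ε}) ∪ (FOLLOW(N) if α ⇒* ε).

For F:
  PREDICT(F → '(' F ')') = { '(' }
  PREDICT(F → id) = { 'id' }
  PREDICT(F → d) = { 'd' }

All predict sets are disjoint. The grammar IS LL(1).

Answer: Yes, the grammar is LL(1).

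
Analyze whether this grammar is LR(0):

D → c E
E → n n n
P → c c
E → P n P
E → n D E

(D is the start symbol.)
Yes, the grammar is LR(0)

A grammar is LR(0) if no state in the canonical LR(0) collection has:
  - both a shift item (dot before a terminal) and a complete item (shift-reduce conflict), or
  - two or more complete items (reduce-reduce conflict; the accept item [D' → D .] counts as a complete item here).

Augment with D' → D and build the canonical LR(0) collection (I0 = CLOSURE({[D' → . D]}), then GOTO on every symbol after a dot until no new states appear). It has 14 states:
  I0: { [D → . c E], [D' → . D] }  — shift
  I1: { [D' → D .] }  — accept
  I2: { [D → c . E], [E → . P n P], [E → . n D E], [E → . n n n], [P → . c c] }  — shift
  I3: { [D → c E .] }  — reduce
  I4: { [E → P . n P] }  — shift
  I5: { [P → c . c] }  — shift
  I6: { [D → . c E], [E → n . D E], [E → n . n n] }  — shift
  I7: { [E → . P n P], [E → . n D E], [E → . n n n], [E → n D . E], [P → . c c] }  — shift
  I8: { [E → n n . n] }  — shift
  I9: { [E → n n n .] }  — reduce
  I10: { [E → n D E .] }  — reduce
  I11: { [P → c c .] }  — reduce
  I12: { [E → P n . P], [P → . c c] }  — shift
  I13: { [E → P n P .] }  — reduce

Every state is either a pure shift/goto state or contains exactly one complete item and nothing to shift — no conflicts. The grammar is LR(0).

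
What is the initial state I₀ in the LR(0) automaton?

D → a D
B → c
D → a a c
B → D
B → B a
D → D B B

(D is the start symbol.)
{ [D → . D B B], [D → . a D], [D → . a a c], [D' → . D] }

First, augment the grammar with D' → D
I₀ = CLOSURE({ [D' → . D] }):
  [D' → . D] has the dot before D: add [D → . a D], [D → . a a c], [D → . D B B]
No further items can be added.

I₀ = { [D → . D B B], [D → . a D], [D → . a a c], [D' → . D] }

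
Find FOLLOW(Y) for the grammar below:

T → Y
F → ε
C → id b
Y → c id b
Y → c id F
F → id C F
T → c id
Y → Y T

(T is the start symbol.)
To compute FOLLOW(Y), find every occurrence of Y on a right-hand side N → α Y β: add FIRST(β) \ {ε}, and if β is empty or nullable also add FOLLOW(N). Iterate to a fixed point.

In T → Y: Y is at the end, add FOLLOW(T)
In Y → Y T: Y is followed by T, add FIRST(T) \ {ε} = { 'c' }

The FOLLOW sets referred to above (computed the same way, to a fixed point):
  FOLLOW(T) = { $, 'c' }

Taking the union: FOLLOW(Y) = { $, 'c' }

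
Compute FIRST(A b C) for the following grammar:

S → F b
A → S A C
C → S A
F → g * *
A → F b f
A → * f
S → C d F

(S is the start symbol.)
{ '*', 'g' }

FIRST sets of the non-terminals involved (from the grammar, by fixed-point iteration):
  FIRST(A) = { '*', 'g' }

To compute FIRST(A b C), process the symbols left to right:
Symbol A is a non-terminal. Add FIRST(A) \ {ε} = { '*', 'g' }
A is not nullable (ε ∉ FIRST(A)), so stop here.
FIRST(A b C) = { '*', 'g' }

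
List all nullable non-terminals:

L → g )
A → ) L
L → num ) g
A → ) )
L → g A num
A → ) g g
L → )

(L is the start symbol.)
None

A non-terminal is nullable if it can derive ε (the empty string): either it has an ε-production, or it has a production whose right-hand side consists entirely of nullable non-terminals.

There are no ε-productions, so no non-terminal can derive ε.
No non-terminals are nullable.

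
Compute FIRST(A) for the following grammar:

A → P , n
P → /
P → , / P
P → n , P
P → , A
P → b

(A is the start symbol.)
To compute FIRST(A), examine every production with A on the left-hand side, reading each right-hand side left to right until a non-nullable symbol is reached.

FIRST sets of the other non-terminals involved (by the same procedure, iterated to a fixed point):
  FIRST(P) = { ',', '/', 'b', 'n' }

From A → P , n:
  - P is a non-terminal: add FIRST(P) \ {ε} = { ',', '/', 'b', 'n' }
    P is not nullable, so stop

Collecting: FIRST(A) = { ',', '/', 'b', 'n' }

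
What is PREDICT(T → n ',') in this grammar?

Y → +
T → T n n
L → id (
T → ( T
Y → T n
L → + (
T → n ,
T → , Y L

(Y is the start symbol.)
{ 'n' }

PREDICT(T → n ',') = (FIRST(RHS) \ {ε}) ∪ (FOLLOW(T) if ε ∈ FIRST(RHS), i.e. RHS ⇒* ε)
FIRST(n ',') = { 'n' }
ε ∉ FIRST(n ','), so FOLLOW(T) is not added.
PREDICT(T → n ',') = { 'n' }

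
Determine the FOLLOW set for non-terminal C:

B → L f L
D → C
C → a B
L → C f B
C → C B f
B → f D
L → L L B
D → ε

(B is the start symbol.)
In D → C: C is at the end, add FOLLOW(D)
In L → C f B: C is followed by f B, add FIRST(f B) \ {ε} = { 'f' }
In C → C B f: C is followed by B f, add FIRST(B f) \ {ε} = { 'a', 'f' }

The FOLLOW sets referred to above (computed the same way, to a fixed point):
  FOLLOW(D) = { $, 'a', 'f' }

Taking the union: FOLLOW(C) = { $, 'a', 'f' }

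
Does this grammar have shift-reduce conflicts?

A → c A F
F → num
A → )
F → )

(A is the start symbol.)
Augment with A' → A and build the canonical LR(0) collection (I0 = CLOSURE({[A' → . A]}), then GOTO on every symbol after a dot until no new states appear). It has 8 states:
  I0: { [A → . )], [A → . c A F], [A' → . A] }  — shift
  I1: { [A → ) .] }  — reduce
  I2: { [A' → A .] }  — accept
  I3: { [A → . )], [A → . c A F], [A → c . A F] }  — shift
  I4: { [A → c A . F], [F → . )], [F → . num] }  — shift
  I5: { [F → ) .] }  — reduce
  I6: { [A → c A F .] }  — reduce
  I7: { [F → num .] }  — reduce

No state contains both a complete item and a shift item.

Answer: No shift-reduce conflicts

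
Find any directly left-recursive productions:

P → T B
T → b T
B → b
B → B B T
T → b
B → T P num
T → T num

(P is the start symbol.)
Direct left recursion occurs when N → N α for some non-terminal N (the right-hand side begins with the left-hand side itself).

P → T B: starts with T
T → b T: starts with b
B → b: starts with b
B → B B T: LEFT RECURSIVE (starts with B)
T → b: starts with b
B → T P num: starts with T
T → T num: LEFT RECURSIVE (starts with T)

The grammar has direct left recursion on: B, T.

Answer: Yes, B, T are left-recursive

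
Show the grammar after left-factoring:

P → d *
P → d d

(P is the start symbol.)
P → d P'
P' → *
P' → d

Left-factoring transforms A → αβ₁ | αβ₂ into A → αA' and A' → β₁ | β₂
(α is the longest common prefix among the alternatives). Repeat until
no nonterminal has two alternatives with a common prefix.

Round 1: P has alternatives sharing prefix 'd'. Introduce P': P → d P'
  Add: P' → *
  Add: P' → d

No remaining common prefixes — done.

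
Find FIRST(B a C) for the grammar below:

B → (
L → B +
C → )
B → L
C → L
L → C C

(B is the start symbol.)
{ '(', ')' }

FIRST sets of the non-terminals involved (from the grammar, by fixed-point iteration):
  FIRST(B) = { '(', ')' }

To compute FIRST(B a C), process the symbols left to right:
Symbol B is a non-terminal. Add FIRST(B) \ {ε} = { '(', ')' }
B is not nullable (ε ∉ FIRST(B)), so stop here.
FIRST(B a C) = { '(', ')' }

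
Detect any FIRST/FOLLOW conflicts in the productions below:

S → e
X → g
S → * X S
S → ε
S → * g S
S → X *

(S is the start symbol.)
No FIRST/FOLLOW conflicts.

A FIRST/FOLLOW conflict occurs when a non-terminal N has a nullable alternative N → β (β ⇒* ε) and another alternative N → α with FIRST(α) ∩ FOLLOW(N) ≠ ∅: on such a lookahead the parser cannot decide between expanding α and letting N vanish via β.

Nullable non-terminals: S.
FIRST sets used below: FIRST(X) = { 'g' }

S: nullable alternative(s) S → ε; FOLLOW(S) = { $ }
  S → e: FIRST \ {ε} = { 'e' } — disjoint from FOLLOW(S)
  S → * X S: FIRST \ {ε} = { '*' } — disjoint from FOLLOW(S)
  S → ε: FIRST \ {ε} = { } — this is the only nullable alternative, skip
  S → * g S: FIRST \ {ε} = { '*' } — disjoint from FOLLOW(S)
  S → X *: FIRST \ {ε} = { 'g' } — disjoint from FOLLOW(S)

X has no nullable alternative, so no FIRST/FOLLOW check is needed there.

No FIRST/FOLLOW conflicts found.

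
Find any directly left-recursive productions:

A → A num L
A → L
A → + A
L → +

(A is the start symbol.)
Yes, A is left-recursive

A → A num L: LEFT RECURSIVE (starts with A)
A → L: starts with L
A → + A: starts with '+'
L → +: starts with '+'

The grammar has direct left recursion on: A.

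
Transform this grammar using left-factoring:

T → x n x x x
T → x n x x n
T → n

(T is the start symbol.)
Left-factoring transforms A → αβ₁ | αβ₂ into A → αA' and A' → β₁ | β₂
(α is the longest common prefix among the alternatives). Repeat until
no nonterminal has two alternatives with a common prefix.

Round 1: T has alternatives sharing prefix 'x n x x'. Introduce T': T → x n x x T'
  Add: T' → x
  Add: T' → n

No remaining common prefixes — done.

Resulting grammar:
T → x n x x T'
T' → x
T' → n
T → n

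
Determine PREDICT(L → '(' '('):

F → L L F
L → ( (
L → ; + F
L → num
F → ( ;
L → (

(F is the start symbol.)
PREDICT(L → '(' '(') = (FIRST(RHS) \ {ε}) ∪ (FOLLOW(L) if ε ∈ FIRST(RHS), i.e. RHS ⇒* ε)
FIRST('(' '(') = { '(' }
ε ∉ FIRST('(' '('), so FOLLOW(L) is not added.
PREDICT(L → '(' '(') = { '(' }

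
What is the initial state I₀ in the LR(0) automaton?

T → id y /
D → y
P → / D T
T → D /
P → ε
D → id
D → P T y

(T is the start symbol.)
First, augment the grammar with T' → T
I₀ = CLOSURE({ [T' → . T] }):
  [T' → . T] has the dot before T: add [T → . id y /], [T → . D /]
  [T → . D /] has the dot before D: add [D → . y], [D → . id], [D → . P T y]
  [D → . P T y] has the dot before P: add [P → . / D T], [P → .]
No further items can be added.

I₀ = { [D → . P T y], [D → . id], [D → . y], [P → . / D T], [P → .], [T → . D /], [T → . id y /], [T' → . T] }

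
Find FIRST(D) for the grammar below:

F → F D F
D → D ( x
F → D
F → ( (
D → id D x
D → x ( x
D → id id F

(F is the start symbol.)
{ 'id', 'x' }

To compute FIRST(D), examine every production with D on the left-hand side, reading each right-hand side left to right until a non-nullable symbol is reached.

From D → D ( x:
  - D is the symbol being defined: contributes nothing new
    D is not nullable, so stop
From D → id D x:
  - id is a terminal: add 'id' and stop
From D → x ( x:
  - x is a terminal: add 'x' and stop
From D → id id F:
  - id is a terminal: add 'id' and stop

Collecting: FIRST(D) = { 'id', 'x' }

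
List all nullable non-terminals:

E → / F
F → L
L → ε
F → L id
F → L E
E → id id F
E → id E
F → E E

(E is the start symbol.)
A non-terminal is nullable if it can derive ε (the empty string): either it has an ε-production, or it has a production whose right-hand side consists entirely of nullable non-terminals.

ε-productions: L → ε
So L is immediately nullable.
F → L: every symbol on the right is nullable, so F is nullable too.
No further non-terminal can be added: every production for the remaining non-terminals contains a terminal or a non-nullable non-terminal.
Nullable = { 'F', 'L' }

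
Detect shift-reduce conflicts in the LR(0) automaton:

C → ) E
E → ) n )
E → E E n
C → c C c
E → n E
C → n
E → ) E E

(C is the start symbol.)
Yes — I8: [C → ) E .] vs [E → . ) E E]; I10: [E → n E .] vs [E → . ) E E]; I12: [E → E E n .] vs [E → . ) E E]; I15: [E → ) n ) .] vs [E → . ) E E]; I16: [E → ) E E .] vs [E → . ) E E]

Augment with C' → C and build the canonical LR(0) collection (I0 = CLOSURE({[C' → . C]}), then GOTO on every symbol after a dot until no new states appear). It has 17 states:
  I0: { [C → . ) E], [C → . c C c], [C → . n], [C' → . C] }  — shift
  I1: { [C → ) . E], [E → . ) E E], [E → . ) n )], [E → . E E n], [E → . n E] }  — shift
  I2: { [C' → C .] }  — accept
  I3: { [C → . ) E], [C → . c C c], [C → . n], [C → c . C c] }  — shift
  I4: { [C → n .] }  — reduce
  I5: { [C → c C . c] }  — shift
  I6: { [C → c C c .] }  — reduce
  I7: { [E → ) . E E], [E → ) . n )], [E → . ) E E], [E → . ) n )], [E → . E E n], [E → . n E] }  — shift
  I8: { [C → ) E .], [E → . ) E E], [E → . ) n )], [E → . E E n], [E → . n E], [E → E . E n] }  — shift, reduce
  I9: { [E → . ) E E], [E → . ) n )], [E → . E E n], [E → . n E], [E → n . E] }  — shift
  I10: { [E → . ) E E], [E → . ) n )], [E → . E E n], [E → . n E], [E → E . E n], [E → n E .] }  — shift, reduce
  I11: { [E → . ) E E], [E → . ) n )], [E → . E E n], [E → . n E], [E → E . E n], [E → E E . n] }  — shift
  I12: { [E → . ) E E], [E → . ) n )], [E → . E E n], [E → . n E], [E → E E n .], [E → n . E] }  — shift, reduce
  I13: { [E → ) E . E], [E → . ) E E], [E → . ) n )], [E → . E E n], [E → . n E], [E → E . E n] }  — shift
  I14: { [E → ) n . )], [E → . ) E E], [E → . ) n )], [E → . E E n], [E → . n E], [E → n . E] }  — shift
  I15: { [E → ) . E E], [E → ) . n )], [E → ) n ) .], [E → . ) E E], [E → . ) n )], [E → . E E n], [E → . n E] }  — shift, reduce
  I16: { [E → ) E E .], [E → . ) E E], [E → . ) n )], [E → . E E n], [E → . n E], [E → E . E n], [E → E E . n] }  — shift, reduce

I8 contains reduce item [C → ) E .] and shift items [E → . ) E E], [E → . ) n )], [E → . n E] — shift-reduce conflict.
I10 contains reduce item [E → n E .] and shift items [E → . ) E E], [E → . ) n )], [E → . n E] — shift-reduce conflict.
I12 contains reduce item [E → E E n .] and shift items [E → . ) E E], [E → . ) n )], [E → . n E] — shift-reduce conflict.
I15 contains reduce item [E → ) n ) .] and shift items [E → . ) E E], [E → . ) n )], [E → ) . n )], [E → . n E] — shift-reduce conflict.
I16 contains reduce item [E → ) E E .] and shift items [E → . ) E E], [E → . ) n )], [E → E E . n], [E → . n E] — shift-reduce conflict.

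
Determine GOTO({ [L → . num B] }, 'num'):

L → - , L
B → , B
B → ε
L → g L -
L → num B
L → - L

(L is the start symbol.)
{ [B → . , B], [B → .], [L → num . B] }

GOTO(I, 'num') = CLOSURE({ [A → αX.β] : [A → α.Xβ] ∈ I, X = 'num' })

Items with dot before 'num', with the dot advanced:
  [L → . num B] → [L → num . B]
Closure of the advanced items:
  [L → num . B] has the dot before B: add [B → . , B], [B → .]

GOTO = { [B → . , B], [B → .], [L → num . B] }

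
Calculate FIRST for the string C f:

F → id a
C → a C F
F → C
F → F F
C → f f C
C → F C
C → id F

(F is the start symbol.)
FIRST sets of the non-terminals involved (from the grammar, by fixed-point iteration):
  FIRST(C) = { 'a', 'f', 'id' }

To compute FIRST(C f), process the symbols left to right:
Symbol C is a non-terminal. Add FIRST(C) \ {ε} = { 'a', 'f', 'id' }
C is not nullable (ε ∉ FIRST(C)), so stop here.
FIRST(C f) = { 'a', 'f', 'id' }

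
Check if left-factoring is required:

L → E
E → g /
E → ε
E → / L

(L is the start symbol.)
Left-factoring is needed when two productions for the same non-terminal
share a common prefix on the right-hand side.

Productions for E:
  E → g /
  E → ε
  E → / L

No common prefixes found.

Answer: No, left-factoring is not needed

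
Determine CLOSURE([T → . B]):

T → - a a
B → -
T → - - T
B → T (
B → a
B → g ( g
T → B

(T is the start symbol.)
To compute CLOSURE, for each item [A → α.Bβ] where B is a non-terminal, add [B → .γ] for all productions B → γ; repeat for the newly added items until nothing changes.

Start with: [T → . B]
  [T → . B] has the dot before B: add [B → . -], [B → . T (], [B → . a], [B → . g ( g]
  [B → . T (] has the dot before T: add [T → . - a a], [T → . - - T]
No further items can be added.

CLOSURE = { [B → . -], [B → . T (], [B → . a], [B → . g ( g], [T → . - - T], [T → . - a a], [T → . B] }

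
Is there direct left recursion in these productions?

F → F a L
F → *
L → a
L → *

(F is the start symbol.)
Yes, F is left-recursive

F → F a L: LEFT RECURSIVE (starts with F)
F → *: starts with '*'
L → a: starts with a
L → *: starts with '*'

The grammar has direct left recursion on: F.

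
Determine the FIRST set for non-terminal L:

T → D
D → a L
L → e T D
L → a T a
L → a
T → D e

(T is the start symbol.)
{ 'a', 'e' }

To compute FIRST(L), examine every production with L on the left-hand side, reading each right-hand side left to right until a non-nullable symbol is reached.

From L → e T D:
  - e is a terminal: add 'e' and stop
From L → a T a:
  - a is a terminal: add 'a' and stop
From L → a:
  - a is a terminal: add 'a' and stop

Collecting: FIRST(L) = { 'a', 'e' }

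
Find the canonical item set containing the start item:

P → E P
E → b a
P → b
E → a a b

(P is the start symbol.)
First, augment the grammar with P' → P
I₀ = CLOSURE({ [P' → . P] }):
  [P' → . P] has the dot before P: add [P → . E P], [P → . b]
  [P → . E P] has the dot before E: add [E → . b a], [E → . a a b]
No further items can be added.

I₀ = { [E → . a a b], [E → . b a], [P → . E P], [P → . b], [P' → . P] }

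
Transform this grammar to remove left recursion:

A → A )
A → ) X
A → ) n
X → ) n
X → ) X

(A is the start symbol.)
A is directly left-recursive. The standard transformation for
  A → A α₁ | ... | A α_m | β₁ | ... | β_n
is
  A  → β₁ A' | ... | β_n A'
  A' → α₁ A' | ... | α_m A' | ε

A → ) X becomes A → ) X A'
A → ) n becomes A → ) n A'
A → A ) becomes A' → ) A'
Add A' → ε

Productions for other non-terminals are unchanged:
  X → ) n
  X → ) X

Resulting grammar:
A → ) X A'
A → ) n A'
A' → ) A'
A' → ε
X → ) n
X → ) X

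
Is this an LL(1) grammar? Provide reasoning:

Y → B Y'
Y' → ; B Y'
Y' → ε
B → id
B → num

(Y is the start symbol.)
A grammar is LL(1) if for each non-terminal N with multiple productions, the predict sets of those productions are pairwise disjoint, where PREDICT(N → α) = (FIRST(α) \ {ε}) ∪ (FOLLOW(N) if α ⇒* ε).

Relevant sets:
  FOLLOW(Y') = { $ }

For Y':
  PREDICT(Y' → ';' B Y') = { ';' }
  PREDICT(Y' → ε) = { $ }
For B:
  PREDICT(B → id) = { 'id' }
  PREDICT(B → num) = { 'num' }
Y has a single production, so nothing to check there.

All predict sets are disjoint. The grammar IS LL(1).

Answer: Yes, the grammar is LL(1).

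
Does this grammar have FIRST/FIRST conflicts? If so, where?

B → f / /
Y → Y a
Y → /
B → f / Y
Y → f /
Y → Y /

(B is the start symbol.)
Yes. B → f '/' '/' / B → f '/' Y on { 'f' }; Y → Y a / Y → '/' on { '/' }; Y → Y a / Y → f '/' on { 'f' }; Y → Y a / Y → Y '/' on { '/', 'f' }; Y → '/' / Y → Y '/' on { '/' }; Y → f '/' / Y → Y '/' on { 'f' }

A FIRST/FIRST conflict occurs when two productions N → α and N → β for the same non-terminal have FIRST(α) ∩ FIRST(β) ≠ ∅ (with ε ∈ FIRST of a nullable right-hand side, so two nullable alternatives also conflict).

FIRST sets of the non-terminals at (or reachable through a nullable prefix from) the front of some alternative:
  FIRST(Y) = { '/', 'f' }

Productions for B:
  B → f / /: FIRST = { 'f' }
  B → f / Y: FIRST = { 'f' }
Productions for Y:
  Y → Y a: FIRST = { '/', 'f' }
  Y → /: FIRST = { '/' }
  Y → f /: FIRST = { 'f' }
  Y → Y /: FIRST = { '/', 'f' }

Conflict for B: B → f / / and B → f / Y
  Overlap: { 'f' }
Conflict for Y: Y → Y a and Y → /
  Overlap: { '/' }
Conflict for Y: Y → Y a and Y → f /
  Overlap: { 'f' }
Conflict for Y: Y → Y a and Y → Y /
  Overlap: { '/', 'f' }
Conflict for Y: Y → / and Y → Y /
  Overlap: { '/' }
Conflict for Y: Y → f / and Y → Y /
  Overlap: { 'f' }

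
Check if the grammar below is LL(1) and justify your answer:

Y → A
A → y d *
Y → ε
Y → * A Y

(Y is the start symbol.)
A grammar is LL(1) if for each non-terminal N with multiple productions, the predict sets of those productions are pairwise disjoint, where PREDICT(N → α) = (FIRST(α) \ {ε}) ∪ (FOLLOW(N) if α ⇒* ε).

Relevant sets:
  FIRST(A) = { 'y' }
  FOLLOW(Y) = { $ }

For Y:
  PREDICT(Y → A) = { 'y' }
  PREDICT(Y → ε) = { $ }
  PREDICT(Y → '*' A Y) = { '*' }
A has a single production, so nothing to check there.

All predict sets are disjoint. The grammar IS LL(1).

Answer: Yes, the grammar is LL(1).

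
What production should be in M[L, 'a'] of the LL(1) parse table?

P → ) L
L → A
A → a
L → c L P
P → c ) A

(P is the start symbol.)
L → A

To find M[L, 'a'], we find productions for L where 'a' is in the predict set (PREDICT(N → α) = (FIRST(α) \ {ε}) ∪ (FOLLOW(N) if α ⇒* ε)).

Relevant sets:
  FIRST(A) = { 'a' }

L → A: PREDICT = { 'a' }
  'a' is in predict set, so this production goes in M[L, 'a']
L → c L P: PREDICT = { 'c' }

M[L, 'a'] = L → A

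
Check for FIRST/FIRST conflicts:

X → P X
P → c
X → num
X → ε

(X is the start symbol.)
FIRST sets of the non-terminals at (or reachable through a nullable prefix from) the front of some alternative:
  FIRST(P) = { 'c' }

Productions for X:
  X → P X: FIRST = { 'c' }
  X → num: FIRST = { 'num' }
  X → ε: FIRST = { ε }
P has only one production, so no FIRST/FIRST conflict is possible there.

All alternatives of each non-terminal have pairwise disjoint FIRST sets.

Answer: No FIRST/FIRST conflicts.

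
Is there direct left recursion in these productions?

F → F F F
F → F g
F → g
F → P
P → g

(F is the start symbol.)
Direct left recursion occurs when N → N α for some non-terminal N (the right-hand side begins with the left-hand side itself).

F → F F F: LEFT RECURSIVE (starts with F)
F → F g: LEFT RECURSIVE (starts with F)
F → g: starts with g
F → P: starts with P
P → g: starts with g

The grammar has direct left recursion on: F.

Answer: Yes, F is left-recursive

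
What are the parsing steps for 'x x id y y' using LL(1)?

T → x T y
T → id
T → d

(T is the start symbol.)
LL(1) parsing maintains a stack (initially the start symbol over $) and the input. At each step: if the stack top is a terminal, match it against the current input token; if it is a non-terminal N, replace it with the RHS of M[N, lookahead] (the unique production whose predict set contains the lookahead).

Stack is shown with the top on the left.

Stack      Input         Action
-------------------------------
T $        x x id y y $  output T → x T y
x T y $    x x id y y $  match 'x'
T y $      x id y y $    output T → x T y
x T y y $  x id y y $    match 'x'
T y y $    id y y $      output T → id
id y y $   id y y $      match 'id'
y y $      y y $         match 'y'
y $        y $           match 'y'
$          $             accept

The string is accepted.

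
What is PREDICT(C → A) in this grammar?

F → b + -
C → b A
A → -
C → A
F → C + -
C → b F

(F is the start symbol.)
{ '-' }

PREDICT(C → A) = (FIRST(RHS) \ {ε}) ∪ (FOLLOW(C) if ε ∈ FIRST(RHS), i.e. RHS ⇒* ε)
FIRST(A) = { '-' }
FIRST(A) = { '-' }
ε ∉ FIRST(A), so FOLLOW(C) is not added.
PREDICT(C → A) = { '-' }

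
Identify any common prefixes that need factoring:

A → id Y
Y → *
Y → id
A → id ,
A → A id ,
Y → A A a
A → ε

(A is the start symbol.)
Left-factoring is needed when two productions for the same non-terminal
share a common prefix on the right-hand side.

Productions for A:
  A → id Y
  A → id ,
  A → A id ,
  A → ε
Productions for Y:
  Y → *
  Y → id
  Y → A A a

Found common prefix 'id' in productions for A

Answer: Yes, A has productions with common prefix 'id'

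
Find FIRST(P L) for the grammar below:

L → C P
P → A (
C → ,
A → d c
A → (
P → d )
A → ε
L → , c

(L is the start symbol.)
{ '(', 'd' }

FIRST sets of the non-terminals involved (from the grammar, by fixed-point iteration):
  FIRST(P) = { '(', 'd' }

To compute FIRST(P L), process the symbols left to right:
Symbol P is a non-terminal. Add FIRST(P) \ {ε} = { '(', 'd' }
P is not nullable (ε ∉ FIRST(P)), so stop here.
FIRST(P L) = { '(', 'd' }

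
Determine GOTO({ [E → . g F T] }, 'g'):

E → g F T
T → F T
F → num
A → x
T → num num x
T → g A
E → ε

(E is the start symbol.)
GOTO(I, 'g') = CLOSURE({ [A → αX.β] : [A → α.Xβ] ∈ I, X = 'g' })

Items with dot before 'g', with the dot advanced:
  [E → . g F T] → [E → g . F T]
Closure of the advanced items:
  [E → g . F T] has the dot before F: add [F → . num]

GOTO = { [E → g . F T], [F → . num] }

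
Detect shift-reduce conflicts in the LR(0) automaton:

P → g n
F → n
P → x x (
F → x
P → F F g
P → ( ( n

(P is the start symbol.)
Augment with P' → P and build the canonical LR(0) collection (I0 = CLOSURE({[P' → . P]}), then GOTO on every symbol after a dot until no new states appear). It has 15 states:
  I0: { [F → . n], [F → . x], [P → . ( ( n], [P → . F F g], [P → . g n], [P → . x x (], [P' → . P] }  — shift
  I1: { [P → ( . ( n] }  — shift
  I2: { [F → . n], [F → . x], [P → F . F g] }  — shift
  I3: { [P' → P .] }  — accept
  I4: { [P → g . n] }  — shift
  I5: { [F → n .] }  — reduce
  I6: { [F → x .], [P → x . x (] }  — shift, reduce
  I7: { [P → x x . (] }  — shift
  I8: { [P → x x ( .] }  — reduce
  I9: { [P → g n .] }  — reduce
  I10: { [P → F F . g] }  — shift
  I11: { [F → x .] }  — reduce
  I12: { [P → F F g .] }  — reduce
  I13: { [P → ( ( . n] }  — shift
  I14: { [P → ( ( n .] }  — reduce

I6 contains reduce item [F → x .] and shift item [P → x . x (] — shift-reduce conflict.

Answer: Yes — I6: [F → x .] vs [P → x . x (]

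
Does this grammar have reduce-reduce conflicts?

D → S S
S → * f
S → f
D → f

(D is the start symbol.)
A reduce-reduce conflict occurs when an LR(0) state has two complete items [A → α .] and [B → β .] — both call for a reduction, and with no lookahead the parser cannot choose between them.

Augment with D' → D and build the canonical LR(0) collection (I0 = CLOSURE({[D' → . D]}), then GOTO on every symbol after a dot until no new states appear). It has 8 states:
  I0: { [D → . S S], [D → . f], [D' → . D], [S → . * f], [S → . f] }  — shift
  I1: { [S → * . f] }  — shift
  I2: { [D' → D .] }  — accept
  I3: { [D → S . S], [S → . * f], [S → . f] }  — shift
  I4: { [D → f .], [S → f .] }  — 2 reduces
  I5: { [D → S S .] }  — reduce
  I6: { [S → f .] }  — reduce
  I7: { [S → * f .] }  — reduce

I4 contains complete items [D → f .], [S → f .] — reduce-reduce conflict.

Answer: Yes — I4: [D → f .] vs [S → f .]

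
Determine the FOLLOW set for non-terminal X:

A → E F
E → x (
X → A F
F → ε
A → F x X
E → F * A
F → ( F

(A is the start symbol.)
To compute FOLLOW(X), find every occurrence of X on a right-hand side N → α X β: add FIRST(β) \ {ε}, and if β is empty or nullable also add FOLLOW(N). Iterate to a fixed point.

In A → F x X: X is at the end, add FOLLOW(A)

The FOLLOW sets referred to above (computed the same way, to a fixed point):
  FOLLOW(A) = { $, '(' }

Taking the union: FOLLOW(X) = { $, '(' }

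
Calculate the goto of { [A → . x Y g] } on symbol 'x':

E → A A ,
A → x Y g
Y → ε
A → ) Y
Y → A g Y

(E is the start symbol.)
{ [A → . ) Y], [A → . x Y g], [A → x . Y g], [Y → . A g Y], [Y → .] }

GOTO(I, 'x') = CLOSURE({ [A → αX.β] : [A → α.Xβ] ∈ I, X = 'x' })

Items with dot before 'x', with the dot advanced:
  [A → . x Y g] → [A → x . Y g]
Closure of the advanced items:
  [A → x . Y g] has the dot before Y: add [Y → .], [Y → . A g Y]
  [Y → . A g Y] has the dot before A: add [A → . x Y g], [A → . ) Y]

GOTO = { [A → . ) Y], [A → . x Y g], [A → x . Y g], [Y → . A g Y], [Y → .] }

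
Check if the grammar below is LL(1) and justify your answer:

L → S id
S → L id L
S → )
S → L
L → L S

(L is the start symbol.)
Relevant sets:
  FIRST(S) = { ')' }
  FIRST(L) = { ')' }

For L:
  PREDICT(L → S id) = { ')' }
  PREDICT(L → L S) = { ')' }
For S:
  PREDICT(S → L id L) = { ')' }
  PREDICT(S → ')') = { ')' }
  PREDICT(S → L) = { ')' }

Conflict found: Predict set conflict for L: { ')' }
The grammar is NOT LL(1).

Answer: No. Predict set conflict for L: { ')' }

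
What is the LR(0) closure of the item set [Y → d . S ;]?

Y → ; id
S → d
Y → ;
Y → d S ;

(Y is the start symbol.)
{ [S → . d], [Y → d . S ;] }

To compute CLOSURE, for each item [A → α.Bβ] where B is a non-terminal, add [B → .γ] for all productions B → γ; repeat for the newly added items until nothing changes.

Start with: [Y → d . S ;]
  [Y → d . S ;] has the dot before S: add [S → . d]
No further items can be added.

CLOSURE = { [S → . d], [Y → d . S ;] }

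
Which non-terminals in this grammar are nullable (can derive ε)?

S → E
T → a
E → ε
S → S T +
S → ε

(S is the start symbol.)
{ 'E', 'S' }

A non-terminal is nullable if it can derive ε (the empty string): either it has an ε-production, or it has a production whose right-hand side consists entirely of nullable non-terminals.

ε-productions: E → ε, S → ε
So E, S are immediately nullable.
No further non-terminal can be added: every production for the remaining non-terminals contains a terminal or a non-nullable non-terminal.
Nullable = { 'E', 'S' }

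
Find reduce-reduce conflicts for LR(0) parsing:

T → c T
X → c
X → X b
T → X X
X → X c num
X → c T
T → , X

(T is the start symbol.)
A reduce-reduce conflict occurs when an LR(0) state has two complete items [A → α .] and [B → β .] — both call for a reduction, and with no lookahead the parser cannot choose between them.

Augment with T' → T and build the canonical LR(0) collection (I0 = CLOSURE({[T' → . T]}), then GOTO on every symbol after a dot until no new states appear). It has 14 states:
  I0: { [T → . , X], [T → . X X], [T → . c T], [T' → . T], [X → . X b], [X → . X c num], [X → . c T], [X → . c] }  — shift
  I1: { [T → , . X], [X → . X b], [X → . X c num], [X → . c T], [X → . c] }  — shift
  I2: { [T' → T .] }  — accept
  I3: { [T → X . X], [X → . X b], [X → . X c num], [X → . c T], [X → . c], [X → X . b], [X → X . c num] }  — shift
  I4: { [T → . , X], [T → . X X], [T → . c T], [T → c . T], [X → . X b], [X → . X c num], [X → . c T], [X → . c], [X → c . T], [X → c .] }  — shift, reduce
  I5: { [T → c T .], [X → c T .] }  — 2 reduces
  I6: { [T → X X .], [X → X . b], [X → X . c num] }  — shift, reduce
  I7: { [X → X b .] }  — reduce
  I8: { [T → . , X], [T → . X X], [T → . c T], [X → . X b], [X → . X c num], [X → . c T], [X → . c], [X → X c . num], [X → c . T], [X → c .] }  — shift, reduce
  I9: { [X → c T .] }  — reduce
  I10: { [X → X c num .] }  — reduce
  I11: { [X → X c . num] }  — shift
  I12: { [T → , X .], [X → X . b], [X → X . c num] }  — shift, reduce
  I13: { [T → . , X], [T → . X X], [T → . c T], [X → . X b], [X → . X c num], [X → . c T], [X → . c], [X → c . T], [X → c .] }  — shift, reduce

I5 contains complete items [T → c T .], [X → c T .] — reduce-reduce conflict.

Answer: Yes — I5: [T → c T .] vs [X → c T .]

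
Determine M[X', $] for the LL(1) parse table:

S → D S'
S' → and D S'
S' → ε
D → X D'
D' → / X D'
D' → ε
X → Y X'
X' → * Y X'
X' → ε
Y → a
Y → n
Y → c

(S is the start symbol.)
X' → ε

To find M[X', $], we find productions for X' where $ is in the predict set (PREDICT(N → α) = (FIRST(α) \ {ε}) ∪ (FOLLOW(N) if α ⇒* ε)).

Relevant sets:
  FOLLOW(X') = { $, '/', 'and' }

X' → * Y X': PREDICT = { '*' }
X' → ε: PREDICT = { $, '/', 'and' }
  $ is in predict set, so this production goes in M[X', $]

M[X', $] = X' → ε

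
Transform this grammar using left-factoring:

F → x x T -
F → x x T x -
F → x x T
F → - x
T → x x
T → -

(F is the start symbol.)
Left-factoring transforms A → αβ₁ | αβ₂ into A → αA' and A' → β₁ | β₂
(α is the longest common prefix among the alternatives). Repeat until
no nonterminal has two alternatives with a common prefix.

Round 1: F has alternatives sharing prefix 'x x T'. Introduce F': F → x x T F'
  Add: F' → -
  Add: F' → x -
  Add: F' → ε

No remaining common prefixes — done.

Resulting grammar:
F → x x T F'
F' → -
F' → x -
F' → ε
F → - x
T → x x
T → -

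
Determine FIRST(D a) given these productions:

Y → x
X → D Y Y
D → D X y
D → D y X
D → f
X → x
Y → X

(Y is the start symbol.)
FIRST sets of the non-terminals involved (from the grammar, by fixed-point iteration):
  FIRST(D) = { 'f' }

To compute FIRST(D a), process the symbols left to right:
Symbol D is a non-terminal. Add FIRST(D) \ {ε} = { 'f' }
D is not nullable (ε ∉ FIRST(D)), so stop here.
FIRST(D a) = { 'f' }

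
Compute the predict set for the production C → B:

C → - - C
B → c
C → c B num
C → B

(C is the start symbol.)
{ 'c' }

PREDICT(C → B) = (FIRST(RHS) \ {ε}) ∪ (FOLLOW(C) if ε ∈ FIRST(RHS), i.e. RHS ⇒* ε)
FIRST(B) = { 'c' }
FIRST(B) = { 'c' }
ε ∉ FIRST(B), so FOLLOW(C) is not added.
PREDICT(C → B) = { 'c' }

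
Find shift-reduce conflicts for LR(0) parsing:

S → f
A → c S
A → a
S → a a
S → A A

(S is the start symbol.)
Yes — I3: [A → a .] vs [S → a . a]

A shift-reduce conflict occurs when an LR(0) state has both:
  - a complete (reduce) item [A → α .] (dot at the end), and
  - a shift item [B → β . c γ] (dot before a terminal).

Augment with S' → S and build the canonical LR(0) collection (I0 = CLOSURE({[S' → . S]}), then GOTO on every symbol after a dot until no new states appear). It has 10 states:
  I0: { [A → . a], [A → . c S], [S → . A A], [S → . a a], [S → . f], [S' → . S] }  — shift
  I1: { [A → . a], [A → . c S], [S → A . A] }  — shift
  I2: { [S' → S .] }  — accept
  I3: { [A → a .], [S → a . a] }  — shift, reduce
  I4: { [A → . a], [A → . c S], [A → c . S], [S → . A A], [S → . a a], [S → . f] }  — shift
  I5: { [S → f .] }  — reduce
  I6: { [A → c S .] }  — reduce
  I7: { [S → a a .] }  — reduce
  I8: { [S → A A .] }  — reduce
  I9: { [A → a .] }  — reduce

I3 contains reduce item [A → a .] and shift item [S → a . a] — shift-reduce conflict.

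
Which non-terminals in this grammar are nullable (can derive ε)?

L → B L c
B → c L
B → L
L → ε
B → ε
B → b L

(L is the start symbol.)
{ 'B', 'L' }

A non-terminal is nullable if it can derive ε (the empty string): either it has an ε-production, or it has a production whose right-hand side consists entirely of nullable non-terminals.

ε-productions: L → ε, B → ε
So L, B are immediately nullable.
Every non-terminal is now nullable.
Nullable = { 'B', 'L' }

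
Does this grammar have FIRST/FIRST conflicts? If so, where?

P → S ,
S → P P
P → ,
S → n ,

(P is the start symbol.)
Yes. P → S ',' / P → ',' on { ',' }; S → P P / S → n ',' on { 'n' }

A FIRST/FIRST conflict occurs when two productions N → α and N → β for the same non-terminal have FIRST(α) ∩ FIRST(β) ≠ ∅ (with ε ∈ FIRST of a nullable right-hand side, so two nullable alternatives also conflict).

FIRST sets of the non-terminals at (or reachable through a nullable prefix from) the front of some alternative:
  FIRST(S) = { ',', 'n' }
  FIRST(P) = { ',', 'n' }

Productions for P:
  P → S ,: FIRST = { ',', 'n' }
  P → ,: FIRST = { ',' }
Productions for S:
  S → P P: FIRST = { ',', 'n' }
  S → n ,: FIRST = { 'n' }

Conflict for P: P → S , and P → ,
  Overlap: { ',' }
Conflict for S: S → P P and S → n ,
  Overlap: { 'n' }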